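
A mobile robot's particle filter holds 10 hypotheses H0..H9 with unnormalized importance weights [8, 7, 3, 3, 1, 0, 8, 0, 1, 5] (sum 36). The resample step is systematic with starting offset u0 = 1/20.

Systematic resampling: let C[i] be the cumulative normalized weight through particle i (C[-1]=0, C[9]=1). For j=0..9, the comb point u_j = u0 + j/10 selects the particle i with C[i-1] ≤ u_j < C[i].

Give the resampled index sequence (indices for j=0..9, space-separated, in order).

C = [2/9, 5/12, 1/2, 7/12, 11/18, 11/18, 5/6, 5/6, 31/36, 1]
j=0: u_0=1/20 ∈ [0, 2/9) → index 0
j=1: u_1=3/20 ∈ [0, 2/9) → index 0
j=2: u_2=1/4 ∈ [2/9, 5/12) → index 1
j=3: u_3=7/20 ∈ [2/9, 5/12) → index 1
j=4: u_4=9/20 ∈ [5/12, 1/2) → index 2
j=5: u_5=11/20 ∈ [1/2, 7/12) → index 3
j=6: u_6=13/20 ∈ [11/18, 5/6) → index 6
j=7: u_7=3/4 ∈ [11/18, 5/6) → index 6
j=8: u_8=17/20 ∈ [5/6, 31/36) → index 8
j=9: u_9=19/20 ∈ [31/36, 1) → index 9

0 0 1 1 2 3 6 6 8 9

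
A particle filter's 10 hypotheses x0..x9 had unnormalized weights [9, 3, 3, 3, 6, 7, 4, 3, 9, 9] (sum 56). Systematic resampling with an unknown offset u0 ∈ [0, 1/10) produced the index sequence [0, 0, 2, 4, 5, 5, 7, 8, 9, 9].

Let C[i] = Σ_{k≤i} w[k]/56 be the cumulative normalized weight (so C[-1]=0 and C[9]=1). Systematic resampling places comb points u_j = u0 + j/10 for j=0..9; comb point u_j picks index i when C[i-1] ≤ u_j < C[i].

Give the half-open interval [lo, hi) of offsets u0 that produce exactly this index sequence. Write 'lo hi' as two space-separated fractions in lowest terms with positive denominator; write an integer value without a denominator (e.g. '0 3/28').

C = [9/56, 3/14, 15/56, 9/28, 3/7, 31/56, 5/8, 19/28, 47/56, 1]
j=0 picked index 0: u0 ∈ [0, 9/56)
j=1 picked index 0: u0 ∈ [-1/10, 17/280)
j=2 picked index 2: u0 ∈ [1/70, 19/280)
j=3 picked index 4: u0 ∈ [3/140, 9/70)
j=4 picked index 5: u0 ∈ [1/35, 43/280)
j=5 picked index 5: u0 ∈ [-1/14, 3/56)
j=6 picked index 7: u0 ∈ [1/40, 11/140)
j=7 picked index 8: u0 ∈ [-3/140, 39/280)
j=8 picked index 9: u0 ∈ [11/280, 1/5)
j=9 picked index 9: u0 ∈ [-17/280, 1/10)
intersection: [11/280, 3/56)

11/280 3/56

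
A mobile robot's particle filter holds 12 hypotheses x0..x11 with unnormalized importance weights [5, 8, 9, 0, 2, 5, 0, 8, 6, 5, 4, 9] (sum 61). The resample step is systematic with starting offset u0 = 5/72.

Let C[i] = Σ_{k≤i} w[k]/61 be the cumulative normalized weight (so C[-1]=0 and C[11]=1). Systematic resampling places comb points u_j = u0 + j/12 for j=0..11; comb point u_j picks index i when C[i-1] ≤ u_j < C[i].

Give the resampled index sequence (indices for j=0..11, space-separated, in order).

C = [5/61, 13/61, 22/61, 22/61, 24/61, 29/61, 29/61, 37/61, 43/61, 48/61, 52/61, 1]
j=0: u_0=5/72 ∈ [0, 5/61) → index 0
j=1: u_1=11/72 ∈ [5/61, 13/61) → index 1
j=2: u_2=17/72 ∈ [13/61, 22/61) → index 2
j=3: u_3=23/72 ∈ [13/61, 22/61) → index 2
j=4: u_4=29/72 ∈ [24/61, 29/61) → index 5
j=5: u_5=35/72 ∈ [29/61, 37/61) → index 7
j=6: u_6=41/72 ∈ [29/61, 37/61) → index 7
j=7: u_7=47/72 ∈ [37/61, 43/61) → index 8
j=8: u_8=53/72 ∈ [43/61, 48/61) → index 9
j=9: u_9=59/72 ∈ [48/61, 52/61) → index 10
j=10: u_10=65/72 ∈ [52/61, 1) → index 11
j=11: u_11=71/72 ∈ [52/61, 1) → index 11

0 1 2 2 5 7 7 8 9 10 11 11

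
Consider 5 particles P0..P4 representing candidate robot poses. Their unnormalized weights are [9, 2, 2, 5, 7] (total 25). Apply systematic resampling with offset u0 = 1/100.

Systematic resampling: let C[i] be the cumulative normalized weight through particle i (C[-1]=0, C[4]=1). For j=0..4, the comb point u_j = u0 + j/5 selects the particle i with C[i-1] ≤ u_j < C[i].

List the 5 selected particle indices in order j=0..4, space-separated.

0 0 1 3 4

C = [9/25, 11/25, 13/25, 18/25, 1]
j=0: u_0=1/100 ∈ [0, 9/25) → index 0
j=1: u_1=21/100 ∈ [0, 9/25) → index 0
j=2: u_2=41/100 ∈ [9/25, 11/25) → index 1
j=3: u_3=61/100 ∈ [13/25, 18/25) → index 3
j=4: u_4=81/100 ∈ [18/25, 1) → index 4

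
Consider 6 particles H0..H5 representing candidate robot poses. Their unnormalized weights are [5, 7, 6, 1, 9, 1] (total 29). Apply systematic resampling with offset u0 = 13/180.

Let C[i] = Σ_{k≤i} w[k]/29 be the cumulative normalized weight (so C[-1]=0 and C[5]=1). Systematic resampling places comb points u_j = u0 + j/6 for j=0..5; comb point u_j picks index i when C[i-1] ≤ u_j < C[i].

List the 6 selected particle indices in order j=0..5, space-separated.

0 1 1 2 4 4

C = [5/29, 12/29, 18/29, 19/29, 28/29, 1]
j=0: u_0=13/180 ∈ [0, 5/29) → index 0
j=1: u_1=43/180 ∈ [5/29, 12/29) → index 1
j=2: u_2=73/180 ∈ [5/29, 12/29) → index 1
j=3: u_3=103/180 ∈ [12/29, 18/29) → index 2
j=4: u_4=133/180 ∈ [19/29, 28/29) → index 4
j=5: u_5=163/180 ∈ [19/29, 28/29) → index 4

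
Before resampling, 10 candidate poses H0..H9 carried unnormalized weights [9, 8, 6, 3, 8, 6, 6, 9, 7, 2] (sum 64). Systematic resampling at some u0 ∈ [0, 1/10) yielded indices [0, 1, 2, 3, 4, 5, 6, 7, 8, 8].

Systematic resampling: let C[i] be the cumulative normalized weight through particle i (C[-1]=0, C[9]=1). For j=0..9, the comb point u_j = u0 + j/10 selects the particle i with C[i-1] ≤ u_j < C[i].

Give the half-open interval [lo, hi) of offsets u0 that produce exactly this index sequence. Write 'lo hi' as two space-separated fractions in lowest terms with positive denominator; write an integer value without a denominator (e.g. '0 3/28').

C = [9/64, 17/64, 23/64, 13/32, 17/32, 5/8, 23/32, 55/64, 31/32, 1]
j=0 picked index 0: u0 ∈ [0, 9/64)
j=1 picked index 1: u0 ∈ [13/320, 53/320)
j=2 picked index 2: u0 ∈ [21/320, 51/320)
j=3 picked index 3: u0 ∈ [19/320, 17/160)
j=4 picked index 4: u0 ∈ [1/160, 21/160)
j=5 picked index 5: u0 ∈ [1/32, 1/8)
j=6 picked index 6: u0 ∈ [1/40, 19/160)
j=7 picked index 7: u0 ∈ [3/160, 51/320)
j=8 picked index 8: u0 ∈ [19/320, 27/160)
j=9 picked index 8: u0 ∈ [-13/320, 11/160)
intersection: [21/320, 11/160)

21/320 11/160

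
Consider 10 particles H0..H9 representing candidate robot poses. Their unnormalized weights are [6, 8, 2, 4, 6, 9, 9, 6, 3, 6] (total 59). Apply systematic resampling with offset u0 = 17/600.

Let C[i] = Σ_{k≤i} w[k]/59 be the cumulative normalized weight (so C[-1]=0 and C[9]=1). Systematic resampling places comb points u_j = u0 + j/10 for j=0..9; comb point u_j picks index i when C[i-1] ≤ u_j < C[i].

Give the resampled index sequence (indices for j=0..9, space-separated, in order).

0 1 1 3 4 5 6 6 7 9

C = [6/59, 14/59, 16/59, 20/59, 26/59, 35/59, 44/59, 50/59, 53/59, 1]
j=0: u_0=17/600 ∈ [0, 6/59) → index 0
j=1: u_1=77/600 ∈ [6/59, 14/59) → index 1
j=2: u_2=137/600 ∈ [6/59, 14/59) → index 1
j=3: u_3=197/600 ∈ [16/59, 20/59) → index 3
j=4: u_4=257/600 ∈ [20/59, 26/59) → index 4
j=5: u_5=317/600 ∈ [26/59, 35/59) → index 5
j=6: u_6=377/600 ∈ [35/59, 44/59) → index 6
j=7: u_7=437/600 ∈ [35/59, 44/59) → index 6
j=8: u_8=497/600 ∈ [44/59, 50/59) → index 7
j=9: u_9=557/600 ∈ [53/59, 1) → index 9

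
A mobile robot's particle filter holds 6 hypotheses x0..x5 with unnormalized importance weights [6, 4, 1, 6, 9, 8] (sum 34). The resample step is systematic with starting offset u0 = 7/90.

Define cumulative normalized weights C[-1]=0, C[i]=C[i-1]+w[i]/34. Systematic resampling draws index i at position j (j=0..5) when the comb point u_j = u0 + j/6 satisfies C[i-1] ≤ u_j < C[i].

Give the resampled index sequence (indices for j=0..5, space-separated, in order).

0 1 3 4 4 5

C = [3/17, 5/17, 11/34, 1/2, 13/17, 1]
j=0: u_0=7/90 ∈ [0, 3/17) → index 0
j=1: u_1=11/45 ∈ [3/17, 5/17) → index 1
j=2: u_2=37/90 ∈ [11/34, 1/2) → index 3
j=3: u_3=26/45 ∈ [1/2, 13/17) → index 4
j=4: u_4=67/90 ∈ [1/2, 13/17) → index 4
j=5: u_5=41/45 ∈ [13/17, 1) → index 5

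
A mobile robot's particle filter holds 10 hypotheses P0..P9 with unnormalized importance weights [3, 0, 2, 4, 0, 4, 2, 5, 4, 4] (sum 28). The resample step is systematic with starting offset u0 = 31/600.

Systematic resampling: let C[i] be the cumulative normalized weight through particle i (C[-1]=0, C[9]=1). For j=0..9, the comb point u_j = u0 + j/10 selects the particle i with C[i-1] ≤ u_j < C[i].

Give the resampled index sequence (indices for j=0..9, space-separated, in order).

C = [3/28, 3/28, 5/28, 9/28, 9/28, 13/28, 15/28, 5/7, 6/7, 1]
j=0: u_0=31/600 ∈ [0, 3/28) → index 0
j=1: u_1=91/600 ∈ [3/28, 5/28) → index 2
j=2: u_2=151/600 ∈ [5/28, 9/28) → index 3
j=3: u_3=211/600 ∈ [9/28, 13/28) → index 5
j=4: u_4=271/600 ∈ [9/28, 13/28) → index 5
j=5: u_5=331/600 ∈ [15/28, 5/7) → index 7
j=6: u_6=391/600 ∈ [15/28, 5/7) → index 7
j=7: u_7=451/600 ∈ [5/7, 6/7) → index 8
j=8: u_8=511/600 ∈ [5/7, 6/7) → index 8
j=9: u_9=571/600 ∈ [6/7, 1) → index 9

0 2 3 5 5 7 7 8 8 9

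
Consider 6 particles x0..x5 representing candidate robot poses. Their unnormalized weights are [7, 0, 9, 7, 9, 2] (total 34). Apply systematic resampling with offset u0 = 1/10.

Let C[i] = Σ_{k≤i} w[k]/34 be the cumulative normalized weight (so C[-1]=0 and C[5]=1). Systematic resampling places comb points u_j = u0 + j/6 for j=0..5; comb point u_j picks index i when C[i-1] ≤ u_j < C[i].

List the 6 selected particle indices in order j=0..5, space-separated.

0 2 2 3 4 4

C = [7/34, 7/34, 8/17, 23/34, 16/17, 1]
j=0: u_0=1/10 ∈ [0, 7/34) → index 0
j=1: u_1=4/15 ∈ [7/34, 8/17) → index 2
j=2: u_2=13/30 ∈ [7/34, 8/17) → index 2
j=3: u_3=3/5 ∈ [8/17, 23/34) → index 3
j=4: u_4=23/30 ∈ [23/34, 16/17) → index 4
j=5: u_5=14/15 ∈ [23/34, 16/17) → index 4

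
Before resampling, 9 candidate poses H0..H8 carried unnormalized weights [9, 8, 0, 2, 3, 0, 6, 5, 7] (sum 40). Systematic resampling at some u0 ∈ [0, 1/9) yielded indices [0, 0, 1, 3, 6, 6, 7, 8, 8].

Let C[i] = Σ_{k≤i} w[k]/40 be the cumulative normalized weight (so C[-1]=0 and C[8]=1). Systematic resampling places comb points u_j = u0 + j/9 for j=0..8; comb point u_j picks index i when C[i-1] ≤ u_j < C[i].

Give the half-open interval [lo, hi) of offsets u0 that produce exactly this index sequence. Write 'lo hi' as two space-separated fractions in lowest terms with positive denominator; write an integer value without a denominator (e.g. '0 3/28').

C = [9/40, 17/40, 17/40, 19/40, 11/20, 11/20, 7/10, 33/40, 1]
j=0 picked index 0: u0 ∈ [0, 9/40)
j=1 picked index 0: u0 ∈ [-1/9, 41/360)
j=2 picked index 1: u0 ∈ [1/360, 73/360)
j=3 picked index 3: u0 ∈ [11/120, 17/120)
j=4 picked index 6: u0 ∈ [19/180, 23/90)
j=5 picked index 6: u0 ∈ [-1/180, 13/90)
j=6 picked index 7: u0 ∈ [1/30, 19/120)
j=7 picked index 8: u0 ∈ [17/360, 2/9)
j=8 picked index 8: u0 ∈ [-23/360, 1/9)
intersection: [19/180, 1/9)

19/180 1/9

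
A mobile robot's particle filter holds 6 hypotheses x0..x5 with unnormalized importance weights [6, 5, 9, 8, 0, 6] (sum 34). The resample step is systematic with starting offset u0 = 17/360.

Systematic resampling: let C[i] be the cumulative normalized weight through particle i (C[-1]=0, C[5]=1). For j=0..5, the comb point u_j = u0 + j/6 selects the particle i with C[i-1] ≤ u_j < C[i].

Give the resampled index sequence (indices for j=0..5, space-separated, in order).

C = [3/17, 11/34, 10/17, 14/17, 14/17, 1]
j=0: u_0=17/360 ∈ [0, 3/17) → index 0
j=1: u_1=77/360 ∈ [3/17, 11/34) → index 1
j=2: u_2=137/360 ∈ [11/34, 10/17) → index 2
j=3: u_3=197/360 ∈ [11/34, 10/17) → index 2
j=4: u_4=257/360 ∈ [10/17, 14/17) → index 3
j=5: u_5=317/360 ∈ [14/17, 1) → index 5

0 1 2 2 3 5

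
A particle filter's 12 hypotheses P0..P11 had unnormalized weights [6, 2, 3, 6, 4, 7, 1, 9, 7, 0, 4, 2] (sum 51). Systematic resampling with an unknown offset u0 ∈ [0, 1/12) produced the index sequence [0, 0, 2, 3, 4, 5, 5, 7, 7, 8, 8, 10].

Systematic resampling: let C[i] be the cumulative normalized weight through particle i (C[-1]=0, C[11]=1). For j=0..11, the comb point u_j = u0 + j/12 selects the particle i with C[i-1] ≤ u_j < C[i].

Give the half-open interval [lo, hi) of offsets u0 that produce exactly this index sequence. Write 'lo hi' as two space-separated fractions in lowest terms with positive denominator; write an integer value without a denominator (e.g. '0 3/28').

0 7/204

C = [2/17, 8/51, 11/51, 1/3, 7/17, 28/51, 29/51, 38/51, 15/17, 15/17, 49/51, 1]
j=0 picked index 0: u0 ∈ [0, 2/17)
j=1 picked index 0: u0 ∈ [-1/12, 7/204)
j=2 picked index 2: u0 ∈ [-1/102, 5/102)
j=3 picked index 3: u0 ∈ [-7/204, 1/12)
j=4 picked index 4: u0 ∈ [0, 4/51)
j=5 picked index 5: u0 ∈ [-1/204, 9/68)
j=6 picked index 5: u0 ∈ [-3/34, 5/102)
j=7 picked index 7: u0 ∈ [-1/68, 11/68)
j=8 picked index 7: u0 ∈ [-5/51, 4/51)
j=9 picked index 8: u0 ∈ [-1/204, 9/68)
j=10 picked index 8: u0 ∈ [-3/34, 5/102)
j=11 picked index 10: u0 ∈ [-7/204, 3/68)
intersection: [0, 7/204)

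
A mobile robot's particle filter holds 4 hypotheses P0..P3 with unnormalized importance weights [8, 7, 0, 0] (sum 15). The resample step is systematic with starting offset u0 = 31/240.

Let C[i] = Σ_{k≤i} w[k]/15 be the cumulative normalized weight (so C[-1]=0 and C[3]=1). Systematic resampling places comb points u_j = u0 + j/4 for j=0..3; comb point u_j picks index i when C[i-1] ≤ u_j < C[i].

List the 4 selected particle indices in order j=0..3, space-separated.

0 0 1 1

C = [8/15, 1, 1, 1]
j=0: u_0=31/240 ∈ [0, 8/15) → index 0
j=1: u_1=91/240 ∈ [0, 8/15) → index 0
j=2: u_2=151/240 ∈ [8/15, 1) → index 1
j=3: u_3=211/240 ∈ [8/15, 1) → index 1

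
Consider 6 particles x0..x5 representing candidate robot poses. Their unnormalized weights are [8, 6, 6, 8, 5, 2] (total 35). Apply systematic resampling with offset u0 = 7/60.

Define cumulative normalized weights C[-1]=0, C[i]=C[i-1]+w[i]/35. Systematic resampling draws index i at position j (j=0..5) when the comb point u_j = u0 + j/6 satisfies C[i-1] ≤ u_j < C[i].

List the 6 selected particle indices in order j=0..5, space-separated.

0 1 2 3 3 5

C = [8/35, 2/5, 4/7, 4/5, 33/35, 1]
j=0: u_0=7/60 ∈ [0, 8/35) → index 0
j=1: u_1=17/60 ∈ [8/35, 2/5) → index 1
j=2: u_2=9/20 ∈ [2/5, 4/7) → index 2
j=3: u_3=37/60 ∈ [4/7, 4/5) → index 3
j=4: u_4=47/60 ∈ [4/7, 4/5) → index 3
j=5: u_5=19/20 ∈ [33/35, 1) → index 5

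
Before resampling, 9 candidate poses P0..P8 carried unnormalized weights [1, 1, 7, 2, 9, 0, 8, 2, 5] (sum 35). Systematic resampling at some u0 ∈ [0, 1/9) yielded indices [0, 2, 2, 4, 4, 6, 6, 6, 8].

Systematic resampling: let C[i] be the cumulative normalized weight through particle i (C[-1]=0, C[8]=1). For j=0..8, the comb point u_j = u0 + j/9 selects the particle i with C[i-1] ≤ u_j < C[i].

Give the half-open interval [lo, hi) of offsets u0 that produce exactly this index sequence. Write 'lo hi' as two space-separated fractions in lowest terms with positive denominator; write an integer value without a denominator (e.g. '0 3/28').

C = [1/35, 2/35, 9/35, 11/35, 4/7, 4/7, 4/5, 6/7, 1]
j=0 picked index 0: u0 ∈ [0, 1/35)
j=1 picked index 2: u0 ∈ [-17/315, 46/315)
j=2 picked index 2: u0 ∈ [-52/315, 11/315)
j=3 picked index 4: u0 ∈ [-2/105, 5/21)
j=4 picked index 4: u0 ∈ [-41/315, 8/63)
j=5 picked index 6: u0 ∈ [1/63, 11/45)
j=6 picked index 6: u0 ∈ [-2/21, 2/15)
j=7 picked index 6: u0 ∈ [-13/63, 1/45)
j=8 picked index 8: u0 ∈ [-2/63, 1/9)
intersection: [1/63, 1/45)

1/63 1/45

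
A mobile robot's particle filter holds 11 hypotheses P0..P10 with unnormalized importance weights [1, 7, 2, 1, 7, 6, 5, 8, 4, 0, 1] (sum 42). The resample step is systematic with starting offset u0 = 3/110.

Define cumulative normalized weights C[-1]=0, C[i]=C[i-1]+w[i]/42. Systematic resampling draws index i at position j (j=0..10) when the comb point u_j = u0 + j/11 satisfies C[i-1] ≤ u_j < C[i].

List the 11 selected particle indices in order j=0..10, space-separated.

C = [1/42, 4/21, 5/21, 11/42, 3/7, 4/7, 29/42, 37/42, 41/42, 41/42, 1]
j=0: u_0=3/110 ∈ [1/42, 4/21) → index 1
j=1: u_1=13/110 ∈ [1/42, 4/21) → index 1
j=2: u_2=23/110 ∈ [4/21, 5/21) → index 2
j=3: u_3=3/10 ∈ [11/42, 3/7) → index 4
j=4: u_4=43/110 ∈ [11/42, 3/7) → index 4
j=5: u_5=53/110 ∈ [3/7, 4/7) → index 5
j=6: u_6=63/110 ∈ [4/7, 29/42) → index 6
j=7: u_7=73/110 ∈ [4/7, 29/42) → index 6
j=8: u_8=83/110 ∈ [29/42, 37/42) → index 7
j=9: u_9=93/110 ∈ [29/42, 37/42) → index 7
j=10: u_10=103/110 ∈ [37/42, 41/42) → index 8

1 1 2 4 4 5 6 6 7 7 8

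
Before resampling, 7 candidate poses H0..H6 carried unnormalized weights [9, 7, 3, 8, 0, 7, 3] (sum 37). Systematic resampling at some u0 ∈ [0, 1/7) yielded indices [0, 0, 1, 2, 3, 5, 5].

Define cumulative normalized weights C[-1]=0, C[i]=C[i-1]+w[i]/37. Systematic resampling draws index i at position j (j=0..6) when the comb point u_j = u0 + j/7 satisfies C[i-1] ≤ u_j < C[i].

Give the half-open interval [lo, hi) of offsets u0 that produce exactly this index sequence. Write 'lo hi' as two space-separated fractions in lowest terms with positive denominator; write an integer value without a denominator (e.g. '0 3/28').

4/259 16/259

C = [9/37, 16/37, 19/37, 27/37, 27/37, 34/37, 1]
j=0 picked index 0: u0 ∈ [0, 9/37)
j=1 picked index 0: u0 ∈ [-1/7, 26/259)
j=2 picked index 1: u0 ∈ [-11/259, 38/259)
j=3 picked index 2: u0 ∈ [1/259, 22/259)
j=4 picked index 3: u0 ∈ [-15/259, 41/259)
j=5 picked index 5: u0 ∈ [4/259, 53/259)
j=6 picked index 5: u0 ∈ [-33/259, 16/259)
intersection: [4/259, 16/259)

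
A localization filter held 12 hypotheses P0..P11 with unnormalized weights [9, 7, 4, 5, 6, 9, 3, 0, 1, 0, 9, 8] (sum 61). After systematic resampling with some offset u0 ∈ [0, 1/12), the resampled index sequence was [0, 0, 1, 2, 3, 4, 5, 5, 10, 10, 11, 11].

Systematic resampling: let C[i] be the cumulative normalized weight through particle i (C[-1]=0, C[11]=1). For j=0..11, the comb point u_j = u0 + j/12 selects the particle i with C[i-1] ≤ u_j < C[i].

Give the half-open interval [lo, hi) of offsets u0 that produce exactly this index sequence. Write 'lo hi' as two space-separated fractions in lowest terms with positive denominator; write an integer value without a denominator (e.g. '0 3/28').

C = [9/61, 16/61, 20/61, 25/61, 31/61, 40/61, 43/61, 43/61, 44/61, 44/61, 53/61, 1]
j=0 picked index 0: u0 ∈ [0, 9/61)
j=1 picked index 0: u0 ∈ [-1/12, 47/732)
j=2 picked index 1: u0 ∈ [-7/366, 35/366)
j=3 picked index 2: u0 ∈ [3/244, 19/244)
j=4 picked index 3: u0 ∈ [-1/183, 14/183)
j=5 picked index 4: u0 ∈ [-5/732, 67/732)
j=6 picked index 5: u0 ∈ [1/122, 19/122)
j=7 picked index 5: u0 ∈ [-55/732, 53/732)
j=8 picked index 10: u0 ∈ [10/183, 37/183)
j=9 picked index 10: u0 ∈ [-7/244, 29/244)
j=10 picked index 11: u0 ∈ [13/366, 1/6)
j=11 picked index 11: u0 ∈ [-35/732, 1/12)
intersection: [10/183, 47/732)

10/183 47/732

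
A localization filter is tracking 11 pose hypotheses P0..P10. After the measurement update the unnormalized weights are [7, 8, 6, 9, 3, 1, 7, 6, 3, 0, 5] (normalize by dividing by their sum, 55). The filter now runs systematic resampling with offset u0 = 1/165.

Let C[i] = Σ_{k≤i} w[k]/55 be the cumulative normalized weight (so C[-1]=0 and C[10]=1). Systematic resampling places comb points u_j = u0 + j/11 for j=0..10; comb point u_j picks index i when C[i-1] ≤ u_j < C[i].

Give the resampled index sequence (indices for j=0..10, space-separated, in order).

0 0 1 2 2 3 4 6 6 7 10

C = [7/55, 3/11, 21/55, 6/11, 3/5, 34/55, 41/55, 47/55, 10/11, 10/11, 1]
j=0: u_0=1/165 ∈ [0, 7/55) → index 0
j=1: u_1=16/165 ∈ [0, 7/55) → index 0
j=2: u_2=31/165 ∈ [7/55, 3/11) → index 1
j=3: u_3=46/165 ∈ [3/11, 21/55) → index 2
j=4: u_4=61/165 ∈ [3/11, 21/55) → index 2
j=5: u_5=76/165 ∈ [21/55, 6/11) → index 3
j=6: u_6=91/165 ∈ [6/11, 3/5) → index 4
j=7: u_7=106/165 ∈ [34/55, 41/55) → index 6
j=8: u_8=11/15 ∈ [34/55, 41/55) → index 6
j=9: u_9=136/165 ∈ [41/55, 47/55) → index 7
j=10: u_10=151/165 ∈ [10/11, 1) → index 10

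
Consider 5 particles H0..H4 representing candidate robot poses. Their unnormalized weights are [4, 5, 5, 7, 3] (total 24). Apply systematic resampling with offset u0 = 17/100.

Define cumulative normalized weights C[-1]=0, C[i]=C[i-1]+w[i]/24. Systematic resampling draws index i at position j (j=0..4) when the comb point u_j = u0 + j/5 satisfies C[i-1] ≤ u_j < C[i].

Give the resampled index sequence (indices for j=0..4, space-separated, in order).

1 1 2 3 4

C = [1/6, 3/8, 7/12, 7/8, 1]
j=0: u_0=17/100 ∈ [1/6, 3/8) → index 1
j=1: u_1=37/100 ∈ [1/6, 3/8) → index 1
j=2: u_2=57/100 ∈ [3/8, 7/12) → index 2
j=3: u_3=77/100 ∈ [7/12, 7/8) → index 3
j=4: u_4=97/100 ∈ [7/8, 1) → index 4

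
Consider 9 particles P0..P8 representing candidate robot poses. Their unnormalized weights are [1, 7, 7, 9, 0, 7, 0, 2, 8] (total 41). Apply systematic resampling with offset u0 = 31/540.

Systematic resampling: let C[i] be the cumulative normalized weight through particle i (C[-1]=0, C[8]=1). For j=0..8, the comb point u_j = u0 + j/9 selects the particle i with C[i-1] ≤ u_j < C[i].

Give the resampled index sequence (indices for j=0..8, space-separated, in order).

1 1 2 3 3 5 5 8 8

C = [1/41, 8/41, 15/41, 24/41, 24/41, 31/41, 31/41, 33/41, 1]
j=0: u_0=31/540 ∈ [1/41, 8/41) → index 1
j=1: u_1=91/540 ∈ [1/41, 8/41) → index 1
j=2: u_2=151/540 ∈ [8/41, 15/41) → index 2
j=3: u_3=211/540 ∈ [15/41, 24/41) → index 3
j=4: u_4=271/540 ∈ [15/41, 24/41) → index 3
j=5: u_5=331/540 ∈ [24/41, 31/41) → index 5
j=6: u_6=391/540 ∈ [24/41, 31/41) → index 5
j=7: u_7=451/540 ∈ [33/41, 1) → index 8
j=8: u_8=511/540 ∈ [33/41, 1) → index 8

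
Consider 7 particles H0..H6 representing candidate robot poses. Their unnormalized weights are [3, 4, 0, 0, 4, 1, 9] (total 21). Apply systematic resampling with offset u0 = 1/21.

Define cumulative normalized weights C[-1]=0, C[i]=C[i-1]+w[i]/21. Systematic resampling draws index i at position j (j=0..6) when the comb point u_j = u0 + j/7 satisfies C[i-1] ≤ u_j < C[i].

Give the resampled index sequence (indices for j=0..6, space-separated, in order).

0 1 4 4 6 6 6

C = [1/7, 1/3, 1/3, 1/3, 11/21, 4/7, 1]
j=0: u_0=1/21 ∈ [0, 1/7) → index 0
j=1: u_1=4/21 ∈ [1/7, 1/3) → index 1
j=2: u_2=1/3 ∈ [1/3, 11/21) → index 4
j=3: u_3=10/21 ∈ [1/3, 11/21) → index 4
j=4: u_4=13/21 ∈ [4/7, 1) → index 6
j=5: u_5=16/21 ∈ [4/7, 1) → index 6
j=6: u_6=19/21 ∈ [4/7, 1) → index 6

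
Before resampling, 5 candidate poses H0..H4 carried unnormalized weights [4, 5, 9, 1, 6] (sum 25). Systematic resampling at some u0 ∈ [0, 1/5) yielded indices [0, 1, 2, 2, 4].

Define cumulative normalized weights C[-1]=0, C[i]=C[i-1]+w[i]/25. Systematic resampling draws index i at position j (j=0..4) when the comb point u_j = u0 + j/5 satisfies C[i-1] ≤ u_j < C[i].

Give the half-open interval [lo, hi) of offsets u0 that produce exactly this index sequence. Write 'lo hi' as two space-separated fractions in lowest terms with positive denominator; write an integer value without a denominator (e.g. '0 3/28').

C = [4/25, 9/25, 18/25, 19/25, 1]
j=0 picked index 0: u0 ∈ [0, 4/25)
j=1 picked index 1: u0 ∈ [-1/25, 4/25)
j=2 picked index 2: u0 ∈ [-1/25, 8/25)
j=3 picked index 2: u0 ∈ [-6/25, 3/25)
j=4 picked index 4: u0 ∈ [-1/25, 1/5)
intersection: [0, 3/25)

0 3/25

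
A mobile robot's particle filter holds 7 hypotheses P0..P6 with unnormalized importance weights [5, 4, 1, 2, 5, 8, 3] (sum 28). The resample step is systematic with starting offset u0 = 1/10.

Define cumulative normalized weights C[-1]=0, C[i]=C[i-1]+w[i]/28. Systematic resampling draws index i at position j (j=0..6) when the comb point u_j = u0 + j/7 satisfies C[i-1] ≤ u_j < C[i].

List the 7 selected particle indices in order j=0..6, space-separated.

C = [5/28, 9/28, 5/14, 3/7, 17/28, 25/28, 1]
j=0: u_0=1/10 ∈ [0, 5/28) → index 0
j=1: u_1=17/70 ∈ [5/28, 9/28) → index 1
j=2: u_2=27/70 ∈ [5/14, 3/7) → index 3
j=3: u_3=37/70 ∈ [3/7, 17/28) → index 4
j=4: u_4=47/70 ∈ [17/28, 25/28) → index 5
j=5: u_5=57/70 ∈ [17/28, 25/28) → index 5
j=6: u_6=67/70 ∈ [25/28, 1) → index 6

0 1 3 4 5 5 6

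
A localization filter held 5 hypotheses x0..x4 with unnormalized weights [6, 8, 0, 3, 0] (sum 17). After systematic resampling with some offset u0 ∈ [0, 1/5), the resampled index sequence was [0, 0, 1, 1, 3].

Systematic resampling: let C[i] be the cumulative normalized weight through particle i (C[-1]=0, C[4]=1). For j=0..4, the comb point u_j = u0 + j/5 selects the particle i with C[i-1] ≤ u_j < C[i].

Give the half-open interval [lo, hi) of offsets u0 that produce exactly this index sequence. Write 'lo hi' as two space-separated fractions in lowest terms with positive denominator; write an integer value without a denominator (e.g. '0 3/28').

2/85 13/85

C = [6/17, 14/17, 14/17, 1, 1]
j=0 picked index 0: u0 ∈ [0, 6/17)
j=1 picked index 0: u0 ∈ [-1/5, 13/85)
j=2 picked index 1: u0 ∈ [-4/85, 36/85)
j=3 picked index 1: u0 ∈ [-21/85, 19/85)
j=4 picked index 3: u0 ∈ [2/85, 1/5)
intersection: [2/85, 13/85)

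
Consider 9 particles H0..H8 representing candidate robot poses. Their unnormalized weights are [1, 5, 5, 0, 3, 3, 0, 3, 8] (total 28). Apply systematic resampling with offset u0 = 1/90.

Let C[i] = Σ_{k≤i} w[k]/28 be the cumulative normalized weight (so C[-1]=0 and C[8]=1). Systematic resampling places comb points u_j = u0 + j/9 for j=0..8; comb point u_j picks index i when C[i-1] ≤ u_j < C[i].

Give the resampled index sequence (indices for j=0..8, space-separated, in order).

0 1 2 2 4 5 7 8 8

C = [1/28, 3/14, 11/28, 11/28, 1/2, 17/28, 17/28, 5/7, 1]
j=0: u_0=1/90 ∈ [0, 1/28) → index 0
j=1: u_1=11/90 ∈ [1/28, 3/14) → index 1
j=2: u_2=7/30 ∈ [3/14, 11/28) → index 2
j=3: u_3=31/90 ∈ [3/14, 11/28) → index 2
j=4: u_4=41/90 ∈ [11/28, 1/2) → index 4
j=5: u_5=17/30 ∈ [1/2, 17/28) → index 5
j=6: u_6=61/90 ∈ [17/28, 5/7) → index 7
j=7: u_7=71/90 ∈ [5/7, 1) → index 8
j=8: u_8=9/10 ∈ [5/7, 1) → index 8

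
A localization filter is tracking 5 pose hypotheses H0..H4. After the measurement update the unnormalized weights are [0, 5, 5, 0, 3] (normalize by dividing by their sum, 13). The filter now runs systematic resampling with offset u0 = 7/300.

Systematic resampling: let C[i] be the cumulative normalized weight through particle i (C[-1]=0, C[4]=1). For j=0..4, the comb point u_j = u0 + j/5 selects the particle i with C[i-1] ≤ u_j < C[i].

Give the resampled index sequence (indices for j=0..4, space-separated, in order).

1 1 2 2 4

C = [0, 5/13, 10/13, 10/13, 1]
j=0: u_0=7/300 ∈ [0, 5/13) → index 1
j=1: u_1=67/300 ∈ [0, 5/13) → index 1
j=2: u_2=127/300 ∈ [5/13, 10/13) → index 2
j=3: u_3=187/300 ∈ [5/13, 10/13) → index 2
j=4: u_4=247/300 ∈ [10/13, 1) → index 4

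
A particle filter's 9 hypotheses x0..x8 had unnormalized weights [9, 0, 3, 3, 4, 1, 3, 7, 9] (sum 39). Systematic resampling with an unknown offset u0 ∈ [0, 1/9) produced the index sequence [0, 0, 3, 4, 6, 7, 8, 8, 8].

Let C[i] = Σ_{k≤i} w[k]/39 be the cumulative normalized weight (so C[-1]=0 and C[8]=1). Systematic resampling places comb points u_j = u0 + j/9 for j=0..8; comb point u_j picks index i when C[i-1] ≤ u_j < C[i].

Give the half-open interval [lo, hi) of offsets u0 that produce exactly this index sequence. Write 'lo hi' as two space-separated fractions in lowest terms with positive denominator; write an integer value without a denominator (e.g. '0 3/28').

C = [3/13, 3/13, 4/13, 5/13, 19/39, 20/39, 23/39, 10/13, 1]
j=0 picked index 0: u0 ∈ [0, 3/13)
j=1 picked index 0: u0 ∈ [-1/9, 14/117)
j=2 picked index 3: u0 ∈ [10/117, 19/117)
j=3 picked index 4: u0 ∈ [2/39, 2/13)
j=4 picked index 6: u0 ∈ [8/117, 17/117)
j=5 picked index 7: u0 ∈ [4/117, 25/117)
j=6 picked index 8: u0 ∈ [4/39, 1/3)
j=7 picked index 8: u0 ∈ [-1/117, 2/9)
j=8 picked index 8: u0 ∈ [-14/117, 1/9)
intersection: [4/39, 1/9)

4/39 1/9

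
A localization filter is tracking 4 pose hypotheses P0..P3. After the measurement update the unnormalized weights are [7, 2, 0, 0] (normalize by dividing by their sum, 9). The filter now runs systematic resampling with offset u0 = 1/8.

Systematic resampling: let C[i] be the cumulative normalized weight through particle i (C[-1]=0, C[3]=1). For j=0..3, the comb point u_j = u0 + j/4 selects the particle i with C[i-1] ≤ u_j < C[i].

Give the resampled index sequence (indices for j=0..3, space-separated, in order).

C = [7/9, 1, 1, 1]
j=0: u_0=1/8 ∈ [0, 7/9) → index 0
j=1: u_1=3/8 ∈ [0, 7/9) → index 0
j=2: u_2=5/8 ∈ [0, 7/9) → index 0
j=3: u_3=7/8 ∈ [7/9, 1) → index 1

0 0 0 1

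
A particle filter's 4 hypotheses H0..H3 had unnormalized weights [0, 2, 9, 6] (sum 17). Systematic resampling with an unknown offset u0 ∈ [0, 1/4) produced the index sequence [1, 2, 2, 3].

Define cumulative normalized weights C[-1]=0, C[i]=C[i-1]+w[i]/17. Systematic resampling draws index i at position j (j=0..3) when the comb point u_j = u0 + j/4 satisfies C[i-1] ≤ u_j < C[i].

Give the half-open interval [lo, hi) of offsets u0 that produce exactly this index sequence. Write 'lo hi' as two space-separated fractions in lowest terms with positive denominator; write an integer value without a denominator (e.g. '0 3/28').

C = [0, 2/17, 11/17, 1]
j=0 picked index 1: u0 ∈ [0, 2/17)
j=1 picked index 2: u0 ∈ [-9/68, 27/68)
j=2 picked index 2: u0 ∈ [-13/34, 5/34)
j=3 picked index 3: u0 ∈ [-7/68, 1/4)
intersection: [0, 2/17)

0 2/17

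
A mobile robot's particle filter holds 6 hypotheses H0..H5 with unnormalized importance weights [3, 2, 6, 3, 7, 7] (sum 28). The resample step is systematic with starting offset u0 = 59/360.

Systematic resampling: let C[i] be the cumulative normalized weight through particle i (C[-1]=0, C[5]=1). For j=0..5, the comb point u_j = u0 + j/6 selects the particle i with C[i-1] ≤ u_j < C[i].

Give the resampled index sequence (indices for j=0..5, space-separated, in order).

C = [3/28, 5/28, 11/28, 1/2, 3/4, 1]
j=0: u_0=59/360 ∈ [3/28, 5/28) → index 1
j=1: u_1=119/360 ∈ [5/28, 11/28) → index 2
j=2: u_2=179/360 ∈ [11/28, 1/2) → index 3
j=3: u_3=239/360 ∈ [1/2, 3/4) → index 4
j=4: u_4=299/360 ∈ [3/4, 1) → index 5
j=5: u_5=359/360 ∈ [3/4, 1) → index 5

1 2 3 4 5 5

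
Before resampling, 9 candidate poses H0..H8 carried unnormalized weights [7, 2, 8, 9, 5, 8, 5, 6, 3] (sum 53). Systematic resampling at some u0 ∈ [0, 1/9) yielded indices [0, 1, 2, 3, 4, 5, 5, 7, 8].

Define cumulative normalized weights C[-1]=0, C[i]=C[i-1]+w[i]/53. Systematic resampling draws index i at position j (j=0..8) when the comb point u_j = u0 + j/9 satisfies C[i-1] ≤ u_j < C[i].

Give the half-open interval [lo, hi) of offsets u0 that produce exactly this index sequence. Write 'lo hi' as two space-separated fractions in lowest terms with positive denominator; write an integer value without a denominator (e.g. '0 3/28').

C = [7/53, 9/53, 17/53, 26/53, 31/53, 39/53, 44/53, 50/53, 1]
j=0 picked index 0: u0 ∈ [0, 7/53)
j=1 picked index 1: u0 ∈ [10/477, 28/477)
j=2 picked index 2: u0 ∈ [-25/477, 47/477)
j=3 picked index 3: u0 ∈ [-2/159, 25/159)
j=4 picked index 4: u0 ∈ [22/477, 67/477)
j=5 picked index 5: u0 ∈ [14/477, 86/477)
j=6 picked index 5: u0 ∈ [-13/159, 11/159)
j=7 picked index 7: u0 ∈ [25/477, 79/477)
j=8 picked index 8: u0 ∈ [26/477, 1/9)
intersection: [26/477, 28/477)

26/477 28/477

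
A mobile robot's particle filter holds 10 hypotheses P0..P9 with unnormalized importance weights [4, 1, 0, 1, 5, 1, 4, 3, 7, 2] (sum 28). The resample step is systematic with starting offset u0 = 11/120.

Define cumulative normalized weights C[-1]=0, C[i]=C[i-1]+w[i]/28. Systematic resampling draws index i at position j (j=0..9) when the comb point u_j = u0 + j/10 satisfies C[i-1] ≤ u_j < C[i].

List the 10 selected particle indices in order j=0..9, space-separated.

C = [1/7, 5/28, 5/28, 3/14, 11/28, 3/7, 4/7, 19/28, 13/14, 1]
j=0: u_0=11/120 ∈ [0, 1/7) → index 0
j=1: u_1=23/120 ∈ [5/28, 3/14) → index 3
j=2: u_2=7/24 ∈ [3/14, 11/28) → index 4
j=3: u_3=47/120 ∈ [3/14, 11/28) → index 4
j=4: u_4=59/120 ∈ [3/7, 4/7) → index 6
j=5: u_5=71/120 ∈ [4/7, 19/28) → index 7
j=6: u_6=83/120 ∈ [19/28, 13/14) → index 8
j=7: u_7=19/24 ∈ [19/28, 13/14) → index 8
j=8: u_8=107/120 ∈ [19/28, 13/14) → index 8
j=9: u_9=119/120 ∈ [13/14, 1) → index 9

0 3 4 4 6 7 8 8 8 9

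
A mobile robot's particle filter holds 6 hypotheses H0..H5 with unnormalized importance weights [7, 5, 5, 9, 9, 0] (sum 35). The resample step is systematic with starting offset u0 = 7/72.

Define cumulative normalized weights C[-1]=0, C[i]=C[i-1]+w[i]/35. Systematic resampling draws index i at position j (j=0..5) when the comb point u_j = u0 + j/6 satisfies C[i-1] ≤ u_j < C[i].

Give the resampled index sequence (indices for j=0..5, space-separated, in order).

0 1 2 3 4 4

C = [1/5, 12/35, 17/35, 26/35, 1, 1]
j=0: u_0=7/72 ∈ [0, 1/5) → index 0
j=1: u_1=19/72 ∈ [1/5, 12/35) → index 1
j=2: u_2=31/72 ∈ [12/35, 17/35) → index 2
j=3: u_3=43/72 ∈ [17/35, 26/35) → index 3
j=4: u_4=55/72 ∈ [26/35, 1) → index 4
j=5: u_5=67/72 ∈ [26/35, 1) → index 4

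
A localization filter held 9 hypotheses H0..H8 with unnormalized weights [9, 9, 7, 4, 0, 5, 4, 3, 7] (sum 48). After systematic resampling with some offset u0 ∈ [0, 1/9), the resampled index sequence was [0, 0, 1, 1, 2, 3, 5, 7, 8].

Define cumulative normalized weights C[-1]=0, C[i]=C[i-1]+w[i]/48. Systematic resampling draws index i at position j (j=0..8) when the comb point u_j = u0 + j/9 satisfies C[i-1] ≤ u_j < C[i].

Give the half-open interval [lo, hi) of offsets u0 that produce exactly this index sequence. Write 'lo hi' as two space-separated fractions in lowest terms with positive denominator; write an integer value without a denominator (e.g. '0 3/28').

1/72 1/24

C = [3/16, 3/8, 25/48, 29/48, 29/48, 17/24, 19/24, 41/48, 1]
j=0 picked index 0: u0 ∈ [0, 3/16)
j=1 picked index 0: u0 ∈ [-1/9, 11/144)
j=2 picked index 1: u0 ∈ [-5/144, 11/72)
j=3 picked index 1: u0 ∈ [-7/48, 1/24)
j=4 picked index 2: u0 ∈ [-5/72, 11/144)
j=5 picked index 3: u0 ∈ [-5/144, 7/144)
j=6 picked index 5: u0 ∈ [-1/16, 1/24)
j=7 picked index 7: u0 ∈ [1/72, 11/144)
j=8 picked index 8: u0 ∈ [-5/144, 1/9)
intersection: [1/72, 1/24)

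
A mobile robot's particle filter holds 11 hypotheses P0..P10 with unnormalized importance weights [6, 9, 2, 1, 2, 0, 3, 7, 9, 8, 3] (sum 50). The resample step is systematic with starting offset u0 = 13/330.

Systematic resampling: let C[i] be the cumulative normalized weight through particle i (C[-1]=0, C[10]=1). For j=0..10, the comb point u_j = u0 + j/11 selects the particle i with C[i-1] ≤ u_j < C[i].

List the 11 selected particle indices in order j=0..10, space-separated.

C = [3/25, 3/10, 17/50, 9/25, 2/5, 2/5, 23/50, 3/5, 39/50, 47/50, 1]
j=0: u_0=13/330 ∈ [0, 3/25) → index 0
j=1: u_1=43/330 ∈ [3/25, 3/10) → index 1
j=2: u_2=73/330 ∈ [3/25, 3/10) → index 1
j=3: u_3=103/330 ∈ [3/10, 17/50) → index 2
j=4: u_4=133/330 ∈ [2/5, 23/50) → index 6
j=5: u_5=163/330 ∈ [23/50, 3/5) → index 7
j=6: u_6=193/330 ∈ [23/50, 3/5) → index 7
j=7: u_7=223/330 ∈ [3/5, 39/50) → index 8
j=8: u_8=23/30 ∈ [3/5, 39/50) → index 8
j=9: u_9=283/330 ∈ [39/50, 47/50) → index 9
j=10: u_10=313/330 ∈ [47/50, 1) → index 10

0 1 1 2 6 7 7 8 8 9 10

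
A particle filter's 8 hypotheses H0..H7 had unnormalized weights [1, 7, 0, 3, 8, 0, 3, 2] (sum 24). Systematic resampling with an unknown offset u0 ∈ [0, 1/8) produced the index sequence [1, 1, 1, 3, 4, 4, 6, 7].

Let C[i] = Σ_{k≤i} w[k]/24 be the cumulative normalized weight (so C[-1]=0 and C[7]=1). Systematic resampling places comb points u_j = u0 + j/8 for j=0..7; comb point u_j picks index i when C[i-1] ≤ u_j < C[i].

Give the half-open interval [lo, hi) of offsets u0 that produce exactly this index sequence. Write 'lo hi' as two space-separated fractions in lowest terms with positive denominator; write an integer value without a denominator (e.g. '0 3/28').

1/24 1/12

C = [1/24, 1/3, 1/3, 11/24, 19/24, 19/24, 11/12, 1]
j=0 picked index 1: u0 ∈ [1/24, 1/3)
j=1 picked index 1: u0 ∈ [-1/12, 5/24)
j=2 picked index 1: u0 ∈ [-5/24, 1/12)
j=3 picked index 3: u0 ∈ [-1/24, 1/12)
j=4 picked index 4: u0 ∈ [-1/24, 7/24)
j=5 picked index 4: u0 ∈ [-1/6, 1/6)
j=6 picked index 6: u0 ∈ [1/24, 1/6)
j=7 picked index 7: u0 ∈ [1/24, 1/8)
intersection: [1/24, 1/12)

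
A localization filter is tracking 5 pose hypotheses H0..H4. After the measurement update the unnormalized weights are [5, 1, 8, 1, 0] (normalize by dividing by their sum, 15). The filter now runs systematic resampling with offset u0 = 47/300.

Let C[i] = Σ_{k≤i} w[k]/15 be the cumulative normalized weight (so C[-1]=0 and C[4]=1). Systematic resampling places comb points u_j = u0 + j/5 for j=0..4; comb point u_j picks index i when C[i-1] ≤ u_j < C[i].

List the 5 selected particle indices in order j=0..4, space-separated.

0 1 2 2 3

C = [1/3, 2/5, 14/15, 1, 1]
j=0: u_0=47/300 ∈ [0, 1/3) → index 0
j=1: u_1=107/300 ∈ [1/3, 2/5) → index 1
j=2: u_2=167/300 ∈ [2/5, 14/15) → index 2
j=3: u_3=227/300 ∈ [2/5, 14/15) → index 2
j=4: u_4=287/300 ∈ [14/15, 1) → index 3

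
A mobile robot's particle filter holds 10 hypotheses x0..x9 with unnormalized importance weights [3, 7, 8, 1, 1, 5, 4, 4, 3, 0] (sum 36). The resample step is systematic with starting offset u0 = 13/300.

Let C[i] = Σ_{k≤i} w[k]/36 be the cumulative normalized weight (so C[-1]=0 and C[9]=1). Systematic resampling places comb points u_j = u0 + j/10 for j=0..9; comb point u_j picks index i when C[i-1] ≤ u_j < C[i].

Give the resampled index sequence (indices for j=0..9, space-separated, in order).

0 1 1 2 2 4 5 6 7 8

C = [1/12, 5/18, 1/2, 19/36, 5/9, 25/36, 29/36, 11/12, 1, 1]
j=0: u_0=13/300 ∈ [0, 1/12) → index 0
j=1: u_1=43/300 ∈ [1/12, 5/18) → index 1
j=2: u_2=73/300 ∈ [1/12, 5/18) → index 1
j=3: u_3=103/300 ∈ [5/18, 1/2) → index 2
j=4: u_4=133/300 ∈ [5/18, 1/2) → index 2
j=5: u_5=163/300 ∈ [19/36, 5/9) → index 4
j=6: u_6=193/300 ∈ [5/9, 25/36) → index 5
j=7: u_7=223/300 ∈ [25/36, 29/36) → index 6
j=8: u_8=253/300 ∈ [29/36, 11/12) → index 7
j=9: u_9=283/300 ∈ [11/12, 1) → index 8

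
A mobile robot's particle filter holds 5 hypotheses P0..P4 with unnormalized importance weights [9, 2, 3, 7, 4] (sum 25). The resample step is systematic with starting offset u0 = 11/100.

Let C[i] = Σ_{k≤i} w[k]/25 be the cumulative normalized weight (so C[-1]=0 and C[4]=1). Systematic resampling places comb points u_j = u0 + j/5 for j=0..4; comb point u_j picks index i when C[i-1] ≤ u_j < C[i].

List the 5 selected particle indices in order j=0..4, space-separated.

0 0 2 3 4

C = [9/25, 11/25, 14/25, 21/25, 1]
j=0: u_0=11/100 ∈ [0, 9/25) → index 0
j=1: u_1=31/100 ∈ [0, 9/25) → index 0
j=2: u_2=51/100 ∈ [11/25, 14/25) → index 2
j=3: u_3=71/100 ∈ [14/25, 21/25) → index 3
j=4: u_4=91/100 ∈ [21/25, 1) → index 4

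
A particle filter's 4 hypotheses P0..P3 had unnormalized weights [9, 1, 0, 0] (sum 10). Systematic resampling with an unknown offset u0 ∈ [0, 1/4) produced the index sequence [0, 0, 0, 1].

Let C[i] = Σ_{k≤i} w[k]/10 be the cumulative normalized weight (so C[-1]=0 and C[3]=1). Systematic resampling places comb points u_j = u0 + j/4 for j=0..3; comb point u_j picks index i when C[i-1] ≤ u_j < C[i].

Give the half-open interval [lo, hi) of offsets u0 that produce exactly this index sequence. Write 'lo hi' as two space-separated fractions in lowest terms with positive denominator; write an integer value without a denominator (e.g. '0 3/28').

C = [9/10, 1, 1, 1]
j=0 picked index 0: u0 ∈ [0, 9/10)
j=1 picked index 0: u0 ∈ [-1/4, 13/20)
j=2 picked index 0: u0 ∈ [-1/2, 2/5)
j=3 picked index 1: u0 ∈ [3/20, 1/4)
intersection: [3/20, 1/4)

3/20 1/4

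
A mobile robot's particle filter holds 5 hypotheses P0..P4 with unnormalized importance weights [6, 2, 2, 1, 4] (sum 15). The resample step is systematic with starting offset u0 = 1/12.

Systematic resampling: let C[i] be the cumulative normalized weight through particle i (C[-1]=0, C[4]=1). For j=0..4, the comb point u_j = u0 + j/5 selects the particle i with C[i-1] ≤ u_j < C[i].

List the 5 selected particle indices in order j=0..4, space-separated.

C = [2/5, 8/15, 2/3, 11/15, 1]
j=0: u_0=1/12 ∈ [0, 2/5) → index 0
j=1: u_1=17/60 ∈ [0, 2/5) → index 0
j=2: u_2=29/60 ∈ [2/5, 8/15) → index 1
j=3: u_3=41/60 ∈ [2/3, 11/15) → index 3
j=4: u_4=53/60 ∈ [11/15, 1) → index 4

0 0 1 3 4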